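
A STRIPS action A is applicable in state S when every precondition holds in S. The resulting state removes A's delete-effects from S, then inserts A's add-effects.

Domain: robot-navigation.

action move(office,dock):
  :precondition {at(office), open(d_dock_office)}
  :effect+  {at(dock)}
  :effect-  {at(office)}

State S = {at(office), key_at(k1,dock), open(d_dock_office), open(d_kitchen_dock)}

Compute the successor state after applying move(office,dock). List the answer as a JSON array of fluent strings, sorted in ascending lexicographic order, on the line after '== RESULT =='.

Compute (S \ del) ∪ add:
  pre ⊆ S: {at(office), open(d_dock_office)} ⊆ S  — applicable
  S \ del = {key_at(k1,dock), open(d_dock_office), open(d_kitchen_dock)}
  ∪ add   = {at(dock), key_at(k1,dock), open(d_dock_office), open(d_kitchen_dock)}

== RESULT ==
["at(dock)", "key_at(k1,dock)", "open(d_dock_office)", "open(d_kitchen_dock)"]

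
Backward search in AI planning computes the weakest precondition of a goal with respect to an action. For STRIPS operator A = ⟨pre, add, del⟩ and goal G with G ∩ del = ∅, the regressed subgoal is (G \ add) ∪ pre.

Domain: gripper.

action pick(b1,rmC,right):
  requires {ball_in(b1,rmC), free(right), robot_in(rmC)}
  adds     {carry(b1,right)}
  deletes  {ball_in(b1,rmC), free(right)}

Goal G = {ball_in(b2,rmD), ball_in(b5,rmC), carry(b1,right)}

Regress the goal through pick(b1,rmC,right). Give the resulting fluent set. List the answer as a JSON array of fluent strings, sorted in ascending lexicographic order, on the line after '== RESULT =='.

Regress:
  G ∩ del = {}  (empty — regression defined)
  G \ add = {ball_in(b2,rmD), ball_in(b5,rmC), carry(b1,right)} \ {carry(b1,right)} = {ball_in(b2,rmD), ball_in(b5,rmC)}
  ∪ pre   = {ball_in(b2,rmD), ball_in(b5,rmC)} ∪ {ball_in(b1,rmC), free(right), robot_in(rmC)}
          = {ball_in(b1,rmC), ball_in(b2,rmD), ball_in(b5,rmC), free(right), robot_in(rmC)}

== RESULT ==
["ball_in(b1,rmC)", "ball_in(b2,rmD)", "ball_in(b5,rmC)", "free(right)", "robot_in(rmC)"]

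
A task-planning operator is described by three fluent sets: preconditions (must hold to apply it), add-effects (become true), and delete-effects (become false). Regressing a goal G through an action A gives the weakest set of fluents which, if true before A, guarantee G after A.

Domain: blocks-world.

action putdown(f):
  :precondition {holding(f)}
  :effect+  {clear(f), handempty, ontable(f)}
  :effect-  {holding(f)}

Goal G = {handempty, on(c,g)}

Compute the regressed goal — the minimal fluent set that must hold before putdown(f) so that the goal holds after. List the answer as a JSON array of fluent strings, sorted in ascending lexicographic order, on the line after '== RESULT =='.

Regress:
  G ∩ del = {}  (empty — regression defined)
  G \ add = {handempty, on(c,g)} \ {clear(f), handempty, ontable(f)} = {on(c,g)}
  ∪ pre   = {on(c,g)} ∪ {holding(f)}
          = {holding(f), on(c,g)}

== RESULT ==
["holding(f)", "on(c,g)"]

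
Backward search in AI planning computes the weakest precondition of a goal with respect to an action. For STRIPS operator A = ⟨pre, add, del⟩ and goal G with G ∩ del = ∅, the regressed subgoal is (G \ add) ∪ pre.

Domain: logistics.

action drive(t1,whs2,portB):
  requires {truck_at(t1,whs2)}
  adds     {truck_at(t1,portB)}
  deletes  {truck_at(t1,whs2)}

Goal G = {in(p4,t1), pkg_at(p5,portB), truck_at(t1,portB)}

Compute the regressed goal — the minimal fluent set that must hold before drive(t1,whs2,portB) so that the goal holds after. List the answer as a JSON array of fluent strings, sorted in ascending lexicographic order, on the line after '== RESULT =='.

Compute (G \ add) ∪ pre:
  G ∩ del = {}  (empty — regression defined)
  G \ add = {in(p4,t1), pkg_at(p5,portB), truck_at(t1,portB)} \ {truck_at(t1,portB)} = {in(p4,t1), pkg_at(p5,portB)}
  ∪ pre   = {in(p4,t1), pkg_at(p5,portB)} ∪ {truck_at(t1,whs2)}
          = {in(p4,t1), pkg_at(p5,portB), truck_at(t1,whs2)}

== RESULT ==
["in(p4,t1)", "pkg_at(p5,portB)", "truck_at(t1,whs2)"]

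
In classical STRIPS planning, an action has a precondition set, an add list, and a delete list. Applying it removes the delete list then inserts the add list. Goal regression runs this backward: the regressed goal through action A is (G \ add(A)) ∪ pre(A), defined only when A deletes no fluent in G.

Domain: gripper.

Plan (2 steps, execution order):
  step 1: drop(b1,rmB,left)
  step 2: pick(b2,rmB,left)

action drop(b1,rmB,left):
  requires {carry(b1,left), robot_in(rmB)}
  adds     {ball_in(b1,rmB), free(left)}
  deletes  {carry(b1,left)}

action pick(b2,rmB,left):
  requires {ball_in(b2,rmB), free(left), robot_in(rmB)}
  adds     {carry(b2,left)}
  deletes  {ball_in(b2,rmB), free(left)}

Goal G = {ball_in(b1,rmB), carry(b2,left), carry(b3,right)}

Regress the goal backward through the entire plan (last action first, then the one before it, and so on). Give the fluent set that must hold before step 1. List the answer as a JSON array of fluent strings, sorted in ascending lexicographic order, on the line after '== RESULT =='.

Regress step by step:
  through step 2 (pick(b2,rmB,left)): drop {carry(b2,left)}, keep {ball_in(b1,rmB), carry(b3,right)}, require {ball_in(b2,rmB), free(left), robot_in(rmB)}
    → {ball_in(b1,rmB), ball_in(b2,rmB), carry(b3,right), free(left), robot_in(rmB)}
  through step 1 (drop(b1,rmB,left)): drop {ball_in(b1,rmB), free(left)}, keep {ball_in(b2,rmB), carry(b3,right), robot_in(rmB)}, require {carry(b1,left), robot_in(rmB)}
    → {ball_in(b2,rmB), carry(b1,left), carry(b3,right), robot_in(rmB)}

== RESULT ==
["ball_in(b2,rmB)", "carry(b1,left)", "carry(b3,right)", "robot_in(rmB)"]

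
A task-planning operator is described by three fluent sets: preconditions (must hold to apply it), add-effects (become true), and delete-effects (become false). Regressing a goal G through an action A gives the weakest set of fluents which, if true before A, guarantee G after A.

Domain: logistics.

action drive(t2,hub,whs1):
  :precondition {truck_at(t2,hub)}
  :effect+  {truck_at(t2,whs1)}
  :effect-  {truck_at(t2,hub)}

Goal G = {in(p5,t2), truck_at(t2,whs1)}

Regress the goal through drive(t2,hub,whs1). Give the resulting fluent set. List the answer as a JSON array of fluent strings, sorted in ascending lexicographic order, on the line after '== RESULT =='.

Regress:
  G ∩ del = {}  (empty — regression defined)
  G \ add = {in(p5,t2), truck_at(t2,whs1)} \ {truck_at(t2,whs1)} = {in(p5,t2)}
  ∪ pre   = {in(p5,t2)} ∪ {truck_at(t2,hub)}
          = {in(p5,t2), truck_at(t2,hub)}

== RESULT ==
["in(p5,t2)", "truck_at(t2,hub)"]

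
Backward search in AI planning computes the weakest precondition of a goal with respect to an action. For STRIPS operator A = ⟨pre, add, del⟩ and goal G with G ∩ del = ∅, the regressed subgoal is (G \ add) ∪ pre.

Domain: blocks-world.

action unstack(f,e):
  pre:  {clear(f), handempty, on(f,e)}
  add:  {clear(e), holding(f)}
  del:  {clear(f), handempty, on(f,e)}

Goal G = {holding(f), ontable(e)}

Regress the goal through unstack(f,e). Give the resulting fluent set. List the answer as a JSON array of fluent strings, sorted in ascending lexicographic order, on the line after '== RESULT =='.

Compute (G \ add) ∪ pre:
  G ∩ del = {}  (empty — regression defined)
  G \ add = {holding(f), ontable(e)} \ {clear(e), holding(f)} = {ontable(e)}
  ∪ pre   = {ontable(e)} ∪ {clear(f), handempty, on(f,e)}
          = {clear(f), handempty, on(f,e), ontable(e)}

== RESULT ==
["clear(f)", "handempty", "on(f,e)", "ontable(e)"]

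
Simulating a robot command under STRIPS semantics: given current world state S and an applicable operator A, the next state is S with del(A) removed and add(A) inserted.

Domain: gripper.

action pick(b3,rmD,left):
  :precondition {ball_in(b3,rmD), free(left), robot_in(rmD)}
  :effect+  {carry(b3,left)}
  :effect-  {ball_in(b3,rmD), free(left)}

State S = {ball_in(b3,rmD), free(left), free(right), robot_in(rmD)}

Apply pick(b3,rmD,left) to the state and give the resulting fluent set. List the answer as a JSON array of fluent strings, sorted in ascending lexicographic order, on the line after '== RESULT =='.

Compute (S \ del) ∪ add:
  pre ⊆ S: {ball_in(b3,rmD), free(left), robot_in(rmD)} ⊆ S  — applicable
  S \ del = {free(right), robot_in(rmD)}
  ∪ add   = {carry(b3,left), free(right), robot_in(rmD)}

== RESULT ==
["carry(b3,left)", "free(right)", "robot_in(rmD)"]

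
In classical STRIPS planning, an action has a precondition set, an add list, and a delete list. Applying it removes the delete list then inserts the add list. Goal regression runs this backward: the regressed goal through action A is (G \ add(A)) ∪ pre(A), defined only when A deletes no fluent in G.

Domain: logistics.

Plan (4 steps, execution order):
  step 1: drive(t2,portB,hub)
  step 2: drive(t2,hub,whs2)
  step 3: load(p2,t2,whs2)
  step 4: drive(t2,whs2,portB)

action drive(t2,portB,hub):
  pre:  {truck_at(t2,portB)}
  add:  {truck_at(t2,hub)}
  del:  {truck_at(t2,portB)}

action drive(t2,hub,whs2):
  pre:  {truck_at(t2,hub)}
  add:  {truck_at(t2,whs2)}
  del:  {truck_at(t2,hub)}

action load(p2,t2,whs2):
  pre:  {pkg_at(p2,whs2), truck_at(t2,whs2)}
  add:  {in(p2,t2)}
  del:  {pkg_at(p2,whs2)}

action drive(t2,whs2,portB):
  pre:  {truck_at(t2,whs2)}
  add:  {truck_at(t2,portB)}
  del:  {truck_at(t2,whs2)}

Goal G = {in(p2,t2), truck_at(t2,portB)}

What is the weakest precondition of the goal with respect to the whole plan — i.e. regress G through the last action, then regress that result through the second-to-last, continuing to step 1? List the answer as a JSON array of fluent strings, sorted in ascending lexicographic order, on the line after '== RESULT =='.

Regress step by step:
  through step 4 (drive(t2,whs2,portB)): drop {truck_at(t2,portB)}, keep {in(p2,t2)}, require {truck_at(t2,whs2)}
    → {in(p2,t2), truck_at(t2,whs2)}
  through step 3 (load(p2,t2,whs2)): drop {in(p2,t2)}, keep {truck_at(t2,whs2)}, require {pkg_at(p2,whs2), truck_at(t2,whs2)}
    → {pkg_at(p2,whs2), truck_at(t2,whs2)}
  through step 2 (drive(t2,hub,whs2)): drop {truck_at(t2,whs2)}, keep {pkg_at(p2,whs2)}, require {truck_at(t2,hub)}
    → {pkg_at(p2,whs2), truck_at(t2,hub)}
  through step 1 (drive(t2,portB,hub)): drop {truck_at(t2,hub)}, keep {pkg_at(p2,whs2)}, require {truck_at(t2,portB)}
    → {pkg_at(p2,whs2), truck_at(t2,portB)}

== RESULT ==
["pkg_at(p2,whs2)", "truck_at(t2,portB)"]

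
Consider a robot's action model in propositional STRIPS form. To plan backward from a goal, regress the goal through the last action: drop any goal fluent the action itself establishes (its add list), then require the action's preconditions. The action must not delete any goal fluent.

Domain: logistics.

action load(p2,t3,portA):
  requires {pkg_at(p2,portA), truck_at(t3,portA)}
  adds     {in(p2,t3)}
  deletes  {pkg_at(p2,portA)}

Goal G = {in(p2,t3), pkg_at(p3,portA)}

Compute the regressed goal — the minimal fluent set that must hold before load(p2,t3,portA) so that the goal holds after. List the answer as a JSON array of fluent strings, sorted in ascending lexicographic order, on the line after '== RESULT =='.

Compute (G \ add) ∪ pre:
  G ∩ del = {}  (empty — regression defined)
  G \ add = {in(p2,t3), pkg_at(p3,portA)} \ {in(p2,t3)} = {pkg_at(p3,portA)}
  ∪ pre   = {pkg_at(p3,portA)} ∪ {pkg_at(p2,portA), truck_at(t3,portA)}
          = {pkg_at(p2,portA), pkg_at(p3,portA), truck_at(t3,portA)}

== RESULT ==
["pkg_at(p2,portA)", "pkg_at(p3,portA)", "truck_at(t3,portA)"]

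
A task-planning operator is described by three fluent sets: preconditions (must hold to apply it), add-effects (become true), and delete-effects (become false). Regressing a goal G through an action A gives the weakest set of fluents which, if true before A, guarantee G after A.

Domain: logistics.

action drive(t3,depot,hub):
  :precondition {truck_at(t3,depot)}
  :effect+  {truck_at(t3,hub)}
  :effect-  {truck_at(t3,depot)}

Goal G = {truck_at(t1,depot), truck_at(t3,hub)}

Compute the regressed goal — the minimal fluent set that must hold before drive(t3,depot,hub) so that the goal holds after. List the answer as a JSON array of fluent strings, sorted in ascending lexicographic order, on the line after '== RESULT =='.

Compute (G \ add) ∪ pre:
  G ∩ del = {}  (empty — regression defined)
  G \ add = {truck_at(t1,depot), truck_at(t3,hub)} \ {truck_at(t3,hub)} = {truck_at(t1,depot)}
  ∪ pre   = {truck_at(t1,depot)} ∪ {truck_at(t3,depot)}
          = {truck_at(t1,depot), truck_at(t3,depot)}

== RESULT ==
["truck_at(t1,depot)", "truck_at(t3,depot)"]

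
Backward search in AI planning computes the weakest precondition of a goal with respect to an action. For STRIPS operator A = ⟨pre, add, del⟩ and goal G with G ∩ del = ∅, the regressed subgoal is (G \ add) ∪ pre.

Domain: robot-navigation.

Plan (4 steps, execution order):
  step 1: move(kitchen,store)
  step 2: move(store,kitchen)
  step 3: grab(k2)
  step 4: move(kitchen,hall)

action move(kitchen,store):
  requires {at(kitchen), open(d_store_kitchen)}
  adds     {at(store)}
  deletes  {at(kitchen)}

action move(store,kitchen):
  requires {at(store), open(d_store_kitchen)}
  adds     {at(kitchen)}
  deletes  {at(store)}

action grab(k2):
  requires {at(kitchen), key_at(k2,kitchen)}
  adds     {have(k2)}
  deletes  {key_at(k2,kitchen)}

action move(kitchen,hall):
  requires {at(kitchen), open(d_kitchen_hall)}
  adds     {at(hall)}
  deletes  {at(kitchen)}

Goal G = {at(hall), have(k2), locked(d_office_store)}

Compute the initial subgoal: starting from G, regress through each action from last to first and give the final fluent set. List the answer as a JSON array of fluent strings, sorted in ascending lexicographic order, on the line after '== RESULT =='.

Regress step by step:
  through step 4 (move(kitchen,hall)): drop {at(hall)}, keep {have(k2), locked(d_office_store)}, require {at(kitchen), open(d_kitchen_hall)}
    → {at(kitchen), have(k2), locked(d_office_store), open(d_kitchen_hall)}
  through step 3 (grab(k2)): drop {have(k2)}, keep {at(kitchen), locked(d_office_store), open(d_kitchen_hall)}, require {at(kitchen), key_at(k2,kitchen)}
    → {at(kitchen), key_at(k2,kitchen), locked(d_office_store), open(d_kitchen_hall)}
  through step 2 (move(store,kitchen)): drop {at(kitchen)}, keep {key_at(k2,kitchen), locked(d_office_store), open(d_kitchen_hall)}, require {at(store), open(d_store_kitchen)}
    → {at(store), key_at(k2,kitchen), locked(d_office_store), open(d_kitchen_hall), open(d_store_kitchen)}
  through step 1 (move(kitchen,store)): drop {at(store)}, keep {key_at(k2,kitchen), locked(d_office_store), open(d_kitchen_hall), open(d_store_kitchen)}, require {at(kitchen), open(d_store_kitchen)}
    → {at(kitchen), key_at(k2,kitchen), locked(d_office_store), open(d_kitchen_hall), open(d_store_kitchen)}

== RESULT ==
["at(kitchen)", "key_at(k2,kitchen)", "locked(d_office_store)", "open(d_kitchen_hall)", "open(d_store_kitchen)"]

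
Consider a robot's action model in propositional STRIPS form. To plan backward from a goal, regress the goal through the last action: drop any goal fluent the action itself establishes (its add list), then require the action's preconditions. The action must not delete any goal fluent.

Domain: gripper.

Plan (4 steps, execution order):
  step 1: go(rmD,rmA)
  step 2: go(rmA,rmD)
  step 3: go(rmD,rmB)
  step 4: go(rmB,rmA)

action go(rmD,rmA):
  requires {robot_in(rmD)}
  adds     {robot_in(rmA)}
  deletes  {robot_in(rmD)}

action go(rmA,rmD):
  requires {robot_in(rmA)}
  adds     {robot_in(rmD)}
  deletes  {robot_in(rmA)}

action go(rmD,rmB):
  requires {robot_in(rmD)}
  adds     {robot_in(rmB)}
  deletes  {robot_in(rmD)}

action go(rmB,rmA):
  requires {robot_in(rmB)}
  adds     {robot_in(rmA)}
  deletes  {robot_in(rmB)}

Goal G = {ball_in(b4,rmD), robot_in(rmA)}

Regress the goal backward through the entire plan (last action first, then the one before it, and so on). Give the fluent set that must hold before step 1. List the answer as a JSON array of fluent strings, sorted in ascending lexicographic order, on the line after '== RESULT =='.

Work backward from the goal:
  through step 4 (go(rmB,rmA)): drop {robot_in(rmA)}, keep {ball_in(b4,rmD)}, require {robot_in(rmB)}
    → {ball_in(b4,rmD), robot_in(rmB)}
  through step 3 (go(rmD,rmB)): drop {robot_in(rmB)}, keep {ball_in(b4,rmD)}, require {robot_in(rmD)}
    → {ball_in(b4,rmD), robot_in(rmD)}
  through step 2 (go(rmA,rmD)): drop {robot_in(rmD)}, keep {ball_in(b4,rmD)}, require {robot_in(rmA)}
    → {ball_in(b4,rmD), robot_in(rmA)}
  through step 1 (go(rmD,rmA)): drop {robot_in(rmA)}, keep {ball_in(b4,rmD)}, require {robot_in(rmD)}
    → {ball_in(b4,rmD), robot_in(rmD)}

== RESULT ==
["ball_in(b4,rmD)", "robot_in(rmD)"]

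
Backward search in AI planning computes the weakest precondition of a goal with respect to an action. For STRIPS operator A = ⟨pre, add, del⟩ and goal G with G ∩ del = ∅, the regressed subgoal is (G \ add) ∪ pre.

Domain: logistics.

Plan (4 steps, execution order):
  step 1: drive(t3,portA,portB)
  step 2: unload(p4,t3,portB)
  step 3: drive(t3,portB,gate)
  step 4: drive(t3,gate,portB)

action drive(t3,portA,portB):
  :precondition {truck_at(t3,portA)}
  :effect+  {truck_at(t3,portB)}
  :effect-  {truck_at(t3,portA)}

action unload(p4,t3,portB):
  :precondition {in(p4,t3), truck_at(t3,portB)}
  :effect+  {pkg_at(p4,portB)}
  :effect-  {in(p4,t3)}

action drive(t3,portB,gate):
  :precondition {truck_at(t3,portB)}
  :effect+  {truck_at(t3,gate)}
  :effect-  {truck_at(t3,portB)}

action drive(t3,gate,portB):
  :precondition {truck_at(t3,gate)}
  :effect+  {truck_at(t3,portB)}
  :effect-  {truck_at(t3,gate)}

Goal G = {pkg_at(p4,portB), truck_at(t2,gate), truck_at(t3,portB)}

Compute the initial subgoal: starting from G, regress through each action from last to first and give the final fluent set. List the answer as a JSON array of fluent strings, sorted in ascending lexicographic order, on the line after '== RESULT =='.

Regress step by step:
  through step 4 (drive(t3,gate,portB)): drop {truck_at(t3,portB)}, keep {pkg_at(p4,portB), truck_at(t2,gate)}, require {truck_at(t3,gate)}
    → {pkg_at(p4,portB), truck_at(t2,gate), truck_at(t3,gate)}
  through step 3 (drive(t3,portB,gate)): drop {truck_at(t3,gate)}, keep {pkg_at(p4,portB), truck_at(t2,gate)}, require {truck_at(t3,portB)}
    → {pkg_at(p4,portB), truck_at(t2,gate), truck_at(t3,portB)}
  through step 2 (unload(p4,t3,portB)): drop {pkg_at(p4,portB)}, keep {truck_at(t2,gate), truck_at(t3,portB)}, require {in(p4,t3), truck_at(t3,portB)}
    → {in(p4,t3), truck_at(t2,gate), truck_at(t3,portB)}
  through step 1 (drive(t3,portA,portB)): drop {truck_at(t3,portB)}, keep {in(p4,t3), truck_at(t2,gate)}, require {truck_at(t3,portA)}
    → {in(p4,t3), truck_at(t2,gate), truck_at(t3,portA)}

== RESULT ==
["in(p4,t3)", "truck_at(t2,gate)", "truck_at(t3,portA)"]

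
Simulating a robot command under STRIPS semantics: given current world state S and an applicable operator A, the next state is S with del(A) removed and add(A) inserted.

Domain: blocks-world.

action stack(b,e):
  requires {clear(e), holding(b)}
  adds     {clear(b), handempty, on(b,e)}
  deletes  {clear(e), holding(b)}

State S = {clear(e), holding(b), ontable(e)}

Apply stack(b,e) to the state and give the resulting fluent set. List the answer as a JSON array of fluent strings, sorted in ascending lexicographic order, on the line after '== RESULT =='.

Compute (S \ del) ∪ add:
  pre ⊆ S: {clear(e), holding(b)} ⊆ S  — applicable
  S \ del = {ontable(e)}
  ∪ add   = {clear(b), handempty, on(b,e), ontable(e)}

== RESULT ==
["clear(b)", "handempty", "on(b,e)", "ontable(e)"]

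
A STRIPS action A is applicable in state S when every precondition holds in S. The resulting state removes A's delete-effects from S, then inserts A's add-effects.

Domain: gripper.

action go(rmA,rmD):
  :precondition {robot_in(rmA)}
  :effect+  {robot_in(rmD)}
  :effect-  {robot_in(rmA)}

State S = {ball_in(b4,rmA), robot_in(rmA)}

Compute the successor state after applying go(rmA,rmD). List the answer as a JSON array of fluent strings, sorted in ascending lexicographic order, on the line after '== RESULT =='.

Progress:
  pre ⊆ S: {robot_in(rmA)} ⊆ S  — applicable
  S \ del = {ball_in(b4,rmA)}
  ∪ add   = {ball_in(b4,rmA), robot_in(rmD)}

== RESULT ==
["ball_in(b4,rmA)", "robot_in(rmD)"]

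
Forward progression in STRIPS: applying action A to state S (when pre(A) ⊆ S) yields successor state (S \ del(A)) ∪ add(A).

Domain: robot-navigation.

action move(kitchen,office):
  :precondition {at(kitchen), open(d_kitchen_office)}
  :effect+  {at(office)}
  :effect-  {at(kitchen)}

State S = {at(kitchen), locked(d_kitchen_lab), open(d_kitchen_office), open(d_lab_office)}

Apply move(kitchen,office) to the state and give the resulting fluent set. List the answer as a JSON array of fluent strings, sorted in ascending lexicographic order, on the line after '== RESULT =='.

Compute (S \ del) ∪ add:
  pre ⊆ S: {at(kitchen), open(d_kitchen_office)} ⊆ S  — applicable
  S \ del = {locked(d_kitchen_lab), open(d_kitchen_office), open(d_lab_office)}
  ∪ add   = {at(office), locked(d_kitchen_lab), open(d_kitchen_office), open(d_lab_office)}

== RESULT ==
["at(office)", "locked(d_kitchen_lab)", "open(d_kitchen_office)", "open(d_lab_office)"]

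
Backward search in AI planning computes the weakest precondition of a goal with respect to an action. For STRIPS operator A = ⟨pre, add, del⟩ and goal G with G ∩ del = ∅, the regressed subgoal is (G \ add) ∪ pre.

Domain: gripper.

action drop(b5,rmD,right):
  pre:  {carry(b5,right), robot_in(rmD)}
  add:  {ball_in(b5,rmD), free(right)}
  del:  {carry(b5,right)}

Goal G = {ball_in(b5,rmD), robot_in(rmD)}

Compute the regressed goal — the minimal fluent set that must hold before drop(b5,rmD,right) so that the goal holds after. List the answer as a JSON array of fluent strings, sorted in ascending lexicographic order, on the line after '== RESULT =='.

Compute (G \ add) ∪ pre:
  G ∩ del = {}  (empty — regression defined)
  G \ add = {ball_in(b5,rmD), robot_in(rmD)} \ {ball_in(b5,rmD), free(right)} = {robot_in(rmD)}
  ∪ pre   = {robot_in(rmD)} ∪ {carry(b5,right), robot_in(rmD)}
          = {carry(b5,right), robot_in(rmD)}

== RESULT ==
["carry(b5,right)", "robot_in(rmD)"]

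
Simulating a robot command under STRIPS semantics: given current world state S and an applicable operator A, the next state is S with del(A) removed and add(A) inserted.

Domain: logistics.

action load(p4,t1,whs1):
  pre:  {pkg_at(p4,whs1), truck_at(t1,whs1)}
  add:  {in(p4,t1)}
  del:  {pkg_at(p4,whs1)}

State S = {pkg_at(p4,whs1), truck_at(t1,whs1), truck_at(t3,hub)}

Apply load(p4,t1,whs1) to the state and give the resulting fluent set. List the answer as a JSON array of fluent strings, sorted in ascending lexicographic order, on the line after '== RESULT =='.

Compute (S \ del) ∪ add:
  pre ⊆ S: {pkg_at(p4,whs1), truck_at(t1,whs1)} ⊆ S  — applicable
  S \ del = {truck_at(t1,whs1), truck_at(t3,hub)}
  ∪ add   = {in(p4,t1), truck_at(t1,whs1), truck_at(t3,hub)}

== RESULT ==
["in(p4,t1)", "truck_at(t1,whs1)", "truck_at(t3,hub)"]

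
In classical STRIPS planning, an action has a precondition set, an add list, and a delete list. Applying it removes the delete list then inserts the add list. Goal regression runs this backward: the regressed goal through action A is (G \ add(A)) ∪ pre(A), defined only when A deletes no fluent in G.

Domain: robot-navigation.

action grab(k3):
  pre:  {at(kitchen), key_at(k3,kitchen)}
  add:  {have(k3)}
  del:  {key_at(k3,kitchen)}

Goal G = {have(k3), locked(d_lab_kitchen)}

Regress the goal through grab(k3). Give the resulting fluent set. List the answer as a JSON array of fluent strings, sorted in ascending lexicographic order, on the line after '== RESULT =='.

Compute (G \ add) ∪ pre:
  G ∩ del = {}  (empty — regression defined)
  G \ add = {have(k3), locked(d_lab_kitchen)} \ {have(k3)} = {locked(d_lab_kitchen)}
  ∪ pre   = {locked(d_lab_kitchen)} ∪ {at(kitchen), key_at(k3,kitchen)}
          = {at(kitchen), key_at(k3,kitchen), locked(d_lab_kitchen)}

== RESULT ==
["at(kitchen)", "key_at(k3,kitchen)", "locked(d_lab_kitchen)"]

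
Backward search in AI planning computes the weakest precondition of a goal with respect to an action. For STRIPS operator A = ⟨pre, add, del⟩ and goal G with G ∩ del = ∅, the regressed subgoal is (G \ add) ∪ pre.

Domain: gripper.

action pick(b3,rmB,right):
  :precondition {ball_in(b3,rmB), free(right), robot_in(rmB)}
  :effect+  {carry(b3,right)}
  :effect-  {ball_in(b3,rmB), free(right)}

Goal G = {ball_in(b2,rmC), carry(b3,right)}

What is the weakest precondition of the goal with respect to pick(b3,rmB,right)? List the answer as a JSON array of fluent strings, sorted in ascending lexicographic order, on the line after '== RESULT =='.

Regress:
  G ∩ del = {}  (empty — regression defined)
  G \ add = {ball_in(b2,rmC), carry(b3,right)} \ {carry(b3,right)} = {ball_in(b2,rmC)}
  ∪ pre   = {ball_in(b2,rmC)} ∪ {ball_in(b3,rmB), free(right), robot_in(rmB)}
          = {ball_in(b2,rmC), ball_in(b3,rmB), free(right), robot_in(rmB)}

== RESULT ==
["ball_in(b2,rmC)", "ball_in(b3,rmB)", "free(right)", "robot_in(rmB)"]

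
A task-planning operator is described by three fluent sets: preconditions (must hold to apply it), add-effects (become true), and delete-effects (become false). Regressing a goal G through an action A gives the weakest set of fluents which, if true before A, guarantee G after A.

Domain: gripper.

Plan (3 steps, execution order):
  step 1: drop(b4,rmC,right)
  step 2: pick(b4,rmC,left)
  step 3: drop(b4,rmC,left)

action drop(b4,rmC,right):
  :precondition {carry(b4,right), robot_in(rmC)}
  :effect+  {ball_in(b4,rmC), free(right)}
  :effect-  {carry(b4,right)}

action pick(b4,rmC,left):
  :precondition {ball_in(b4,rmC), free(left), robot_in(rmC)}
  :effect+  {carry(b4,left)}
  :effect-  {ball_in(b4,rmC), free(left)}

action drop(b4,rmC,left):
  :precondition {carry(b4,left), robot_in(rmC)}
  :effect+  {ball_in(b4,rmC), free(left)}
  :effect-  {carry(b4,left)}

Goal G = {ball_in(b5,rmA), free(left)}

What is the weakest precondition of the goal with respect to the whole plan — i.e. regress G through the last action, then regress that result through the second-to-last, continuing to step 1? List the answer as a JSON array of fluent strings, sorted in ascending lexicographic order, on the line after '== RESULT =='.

Work backward from the goal:
  through step 3 (drop(b4,rmC,left)): drop {free(left)}, keep {ball_in(b5,rmA)}, require {carry(b4,left), robot_in(rmC)}
    → {ball_in(b5,rmA), carry(b4,left), robot_in(rmC)}
  through step 2 (pick(b4,rmC,left)): drop {carry(b4,left)}, keep {ball_in(b5,rmA), robot_in(rmC)}, require {ball_in(b4,rmC), free(left), robot_in(rmC)}
    → {ball_in(b4,rmC), ball_in(b5,rmA), free(left), robot_in(rmC)}
  through step 1 (drop(b4,rmC,right)): drop {ball_in(b4,rmC)}, keep {ball_in(b5,rmA), free(left), robot_in(rmC)}, require {carry(b4,right), robot_in(rmC)}
    → {ball_in(b5,rmA), carry(b4,right), free(left), robot_in(rmC)}

== RESULT ==
["ball_in(b5,rmA)", "carry(b4,right)", "free(left)", "robot_in(rmC)"]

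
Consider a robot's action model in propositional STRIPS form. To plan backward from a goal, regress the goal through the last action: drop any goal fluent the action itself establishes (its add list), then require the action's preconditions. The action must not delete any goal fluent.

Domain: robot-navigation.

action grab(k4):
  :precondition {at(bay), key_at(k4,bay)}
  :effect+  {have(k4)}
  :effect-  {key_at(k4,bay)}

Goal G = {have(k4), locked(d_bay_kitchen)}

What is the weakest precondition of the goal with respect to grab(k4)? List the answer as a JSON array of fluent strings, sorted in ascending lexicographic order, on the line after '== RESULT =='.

Compute (G \ add) ∪ pre:
  G ∩ del = {}  (empty — regression defined)
  G \ add = {have(k4), locked(d_bay_kitchen)} \ {have(k4)} = {locked(d_bay_kitchen)}
  ∪ pre   = {locked(d_bay_kitchen)} ∪ {at(bay), key_at(k4,bay)}
          = {at(bay), key_at(k4,bay), locked(d_bay_kitchen)}

== RESULT ==
["at(bay)", "key_at(k4,bay)", "locked(d_bay_kitchen)"]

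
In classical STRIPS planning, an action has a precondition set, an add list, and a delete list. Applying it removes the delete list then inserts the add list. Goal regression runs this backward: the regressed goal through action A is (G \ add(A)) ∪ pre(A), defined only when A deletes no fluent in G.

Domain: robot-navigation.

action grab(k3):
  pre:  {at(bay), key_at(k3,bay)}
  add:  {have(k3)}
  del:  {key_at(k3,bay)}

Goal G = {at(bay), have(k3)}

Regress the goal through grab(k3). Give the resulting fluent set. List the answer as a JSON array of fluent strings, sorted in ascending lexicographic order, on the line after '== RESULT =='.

Regress:
  G ∩ del = {}  (empty — regression defined)
  G \ add = {at(bay), have(k3)} \ {have(k3)} = {at(bay)}
  ∪ pre   = {at(bay)} ∪ {at(bay), key_at(k3,bay)}
          = {at(bay), key_at(k3,bay)}

== RESULT ==
["at(bay)", "key_at(k3,bay)"]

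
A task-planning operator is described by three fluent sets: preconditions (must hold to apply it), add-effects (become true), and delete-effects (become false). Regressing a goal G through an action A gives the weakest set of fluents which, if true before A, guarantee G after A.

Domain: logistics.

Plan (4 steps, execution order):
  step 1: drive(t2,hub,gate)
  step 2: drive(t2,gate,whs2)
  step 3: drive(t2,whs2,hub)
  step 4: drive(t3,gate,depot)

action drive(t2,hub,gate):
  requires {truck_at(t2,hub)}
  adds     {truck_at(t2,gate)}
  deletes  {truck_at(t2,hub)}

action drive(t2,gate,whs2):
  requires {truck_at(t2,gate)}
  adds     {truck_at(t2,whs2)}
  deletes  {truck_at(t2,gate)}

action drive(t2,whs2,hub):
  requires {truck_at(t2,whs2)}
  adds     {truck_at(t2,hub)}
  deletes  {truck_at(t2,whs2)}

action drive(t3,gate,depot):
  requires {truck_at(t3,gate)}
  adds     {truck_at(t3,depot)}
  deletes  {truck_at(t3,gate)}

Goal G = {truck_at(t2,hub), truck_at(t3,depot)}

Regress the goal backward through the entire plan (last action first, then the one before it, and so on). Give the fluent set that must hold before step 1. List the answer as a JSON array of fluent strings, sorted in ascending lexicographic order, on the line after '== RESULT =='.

Work backward from the goal:
  through step 4 (drive(t3,gate,depot)): drop {truck_at(t3,depot)}, keep {truck_at(t2,hub)}, require {truck_at(t3,gate)}
    → {truck_at(t2,hub), truck_at(t3,gate)}
  through step 3 (drive(t2,whs2,hub)): drop {truck_at(t2,hub)}, keep {truck_at(t3,gate)}, require {truck_at(t2,whs2)}
    → {truck_at(t2,whs2), truck_at(t3,gate)}
  through step 2 (drive(t2,gate,whs2)): drop {truck_at(t2,whs2)}, keep {truck_at(t3,gate)}, require {truck_at(t2,gate)}
    → {truck_at(t2,gate), truck_at(t3,gate)}
  through step 1 (drive(t2,hub,gate)): drop {truck_at(t2,gate)}, keep {truck_at(t3,gate)}, require {truck_at(t2,hub)}
    → {truck_at(t2,hub), truck_at(t3,gate)}

== RESULT ==
["truck_at(t2,hub)", "truck_at(t3,gate)"]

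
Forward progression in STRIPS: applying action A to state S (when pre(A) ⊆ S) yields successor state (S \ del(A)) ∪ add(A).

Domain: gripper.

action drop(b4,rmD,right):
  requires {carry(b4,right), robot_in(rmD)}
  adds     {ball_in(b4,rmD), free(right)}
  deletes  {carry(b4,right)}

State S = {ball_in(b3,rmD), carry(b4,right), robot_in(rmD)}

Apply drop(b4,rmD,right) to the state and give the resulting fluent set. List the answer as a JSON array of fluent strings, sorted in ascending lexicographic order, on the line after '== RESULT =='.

Progress:
  pre ⊆ S: {carry(b4,right), robot_in(rmD)} ⊆ S  — applicable
  S \ del = {ball_in(b3,rmD), robot_in(rmD)}
  ∪ add   = {ball_in(b3,rmD), ball_in(b4,rmD), free(right), robot_in(rmD)}

== RESULT ==
["ball_in(b3,rmD)", "ball_in(b4,rmD)", "free(right)", "robot_in(rmD)"]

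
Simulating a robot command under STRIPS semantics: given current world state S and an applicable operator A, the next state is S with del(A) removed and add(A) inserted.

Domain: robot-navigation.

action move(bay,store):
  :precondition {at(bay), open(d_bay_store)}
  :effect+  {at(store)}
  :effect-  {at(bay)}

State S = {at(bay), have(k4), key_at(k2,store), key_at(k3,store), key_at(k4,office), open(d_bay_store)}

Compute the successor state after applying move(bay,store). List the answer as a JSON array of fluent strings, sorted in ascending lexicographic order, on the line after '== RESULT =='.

Progress:
  pre ⊆ S: {at(bay), open(d_bay_store)} ⊆ S  — applicable
  S \ del = {have(k4), key_at(k2,store), key_at(k3,store), key_at(k4,office), open(d_bay_store)}
  ∪ add   = {at(store), have(k4), key_at(k2,store), key_at(k3,store), key_at(k4,office), open(d_bay_store)}

== RESULT ==
["at(store)", "have(k4)", "key_at(k2,store)", "key_at(k3,store)", "key_at(k4,office)", "open(d_bay_store)"]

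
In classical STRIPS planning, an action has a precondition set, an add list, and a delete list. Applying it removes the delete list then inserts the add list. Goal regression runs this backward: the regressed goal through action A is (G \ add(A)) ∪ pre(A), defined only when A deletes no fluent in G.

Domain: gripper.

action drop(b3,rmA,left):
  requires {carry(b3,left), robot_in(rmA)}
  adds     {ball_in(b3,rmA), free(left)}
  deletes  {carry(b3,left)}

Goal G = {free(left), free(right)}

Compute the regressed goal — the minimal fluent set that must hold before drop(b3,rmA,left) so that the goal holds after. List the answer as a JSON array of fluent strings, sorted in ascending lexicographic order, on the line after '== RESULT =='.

Regress:
  G ∩ del = {}  (empty — regression defined)
  G \ add = {free(left), free(right)} \ {ball_in(b3,rmA), free(left)} = {free(right)}
  ∪ pre   = {free(right)} ∪ {carry(b3,left), robot_in(rmA)}
          = {carry(b3,left), free(right), robot_in(rmA)}

== RESULT ==
["carry(b3,left)", "free(right)", "robot_in(rmA)"]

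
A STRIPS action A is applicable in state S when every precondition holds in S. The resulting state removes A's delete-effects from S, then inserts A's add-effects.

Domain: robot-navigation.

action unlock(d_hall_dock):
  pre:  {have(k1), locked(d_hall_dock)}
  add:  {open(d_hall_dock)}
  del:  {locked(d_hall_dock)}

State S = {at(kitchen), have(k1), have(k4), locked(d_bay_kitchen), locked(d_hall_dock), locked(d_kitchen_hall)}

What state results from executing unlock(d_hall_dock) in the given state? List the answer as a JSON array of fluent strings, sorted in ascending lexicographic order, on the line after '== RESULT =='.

Progress:
  pre ⊆ S: {have(k1), locked(d_hall_dock)} ⊆ S  — applicable
  S \ del = {at(kitchen), have(k1), have(k4), locked(d_bay_kitchen), locked(d_kitchen_hall)}
  ∪ add   = {at(kitchen), have(k1), have(k4), locked(d_bay_kitchen), locked(d_kitchen_hall), open(d_hall_dock)}

== RESULT ==
["at(kitchen)", "have(k1)", "have(k4)", "locked(d_bay_kitchen)", "locked(d_kitchen_hall)", "open(d_hall_dock)"]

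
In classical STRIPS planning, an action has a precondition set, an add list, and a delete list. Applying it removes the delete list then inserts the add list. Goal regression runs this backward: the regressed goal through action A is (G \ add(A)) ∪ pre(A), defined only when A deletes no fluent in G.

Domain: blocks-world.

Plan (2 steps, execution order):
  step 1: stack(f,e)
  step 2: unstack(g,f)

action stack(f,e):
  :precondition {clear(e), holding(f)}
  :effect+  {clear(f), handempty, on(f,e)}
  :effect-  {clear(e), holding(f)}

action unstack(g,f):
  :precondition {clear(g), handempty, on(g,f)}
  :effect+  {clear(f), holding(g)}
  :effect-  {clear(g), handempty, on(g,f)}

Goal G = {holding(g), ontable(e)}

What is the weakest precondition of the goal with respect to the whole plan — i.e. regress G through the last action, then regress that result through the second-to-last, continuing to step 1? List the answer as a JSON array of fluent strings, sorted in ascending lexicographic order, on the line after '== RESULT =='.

Work backward from the goal:
  through step 2 (unstack(g,f)): drop {holding(g)}, keep {ontable(e)}, require {clear(g), handempty, on(g,f)}
    → {clear(g), handempty, on(g,f), ontable(e)}
  through step 1 (stack(f,e)): drop {handempty}, keep {clear(g), on(g,f), ontable(e)}, require {clear(e), holding(f)}
    → {clear(e), clear(g), holding(f), on(g,f), ontable(e)}

== RESULT ==
["clear(e)", "clear(g)", "holding(f)", "on(g,f)", "ontable(e)"]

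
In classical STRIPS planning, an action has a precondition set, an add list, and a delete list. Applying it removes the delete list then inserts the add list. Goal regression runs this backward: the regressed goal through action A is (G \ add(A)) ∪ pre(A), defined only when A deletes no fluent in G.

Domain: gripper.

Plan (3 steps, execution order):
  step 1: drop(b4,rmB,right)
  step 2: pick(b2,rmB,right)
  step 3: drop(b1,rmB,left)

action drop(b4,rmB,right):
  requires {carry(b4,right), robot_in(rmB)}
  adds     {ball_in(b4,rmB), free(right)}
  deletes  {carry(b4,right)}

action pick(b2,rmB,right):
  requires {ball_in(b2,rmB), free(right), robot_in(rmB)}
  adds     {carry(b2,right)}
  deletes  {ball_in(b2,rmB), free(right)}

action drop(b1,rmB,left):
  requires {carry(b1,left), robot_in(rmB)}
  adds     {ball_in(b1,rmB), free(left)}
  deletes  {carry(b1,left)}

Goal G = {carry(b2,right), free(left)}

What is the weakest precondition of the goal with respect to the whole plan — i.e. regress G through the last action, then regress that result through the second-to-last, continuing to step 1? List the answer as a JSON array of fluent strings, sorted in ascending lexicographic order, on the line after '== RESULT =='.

Work backward from the goal:
  through step 3 (drop(b1,rmB,left)): drop {free(left)}, keep {carry(b2,right)}, require {carry(b1,left), robot_in(rmB)}
    → {carry(b1,left), carry(b2,right), robot_in(rmB)}
  through step 2 (pick(b2,rmB,right)): drop {carry(b2,right)}, keep {carry(b1,left), robot_in(rmB)}, require {ball_in(b2,rmB), free(right), robot_in(rmB)}
    → {ball_in(b2,rmB), carry(b1,left), free(right), robot_in(rmB)}
  through step 1 (drop(b4,rmB,right)): drop {free(right)}, keep {ball_in(b2,rmB), carry(b1,left), robot_in(rmB)}, require {carry(b4,right), robot_in(rmB)}
    → {ball_in(b2,rmB), carry(b1,left), carry(b4,right), robot_in(rmB)}

== RESULT ==
["ball_in(b2,rmB)", "carry(b1,left)", "carry(b4,right)", "robot_in(rmB)"]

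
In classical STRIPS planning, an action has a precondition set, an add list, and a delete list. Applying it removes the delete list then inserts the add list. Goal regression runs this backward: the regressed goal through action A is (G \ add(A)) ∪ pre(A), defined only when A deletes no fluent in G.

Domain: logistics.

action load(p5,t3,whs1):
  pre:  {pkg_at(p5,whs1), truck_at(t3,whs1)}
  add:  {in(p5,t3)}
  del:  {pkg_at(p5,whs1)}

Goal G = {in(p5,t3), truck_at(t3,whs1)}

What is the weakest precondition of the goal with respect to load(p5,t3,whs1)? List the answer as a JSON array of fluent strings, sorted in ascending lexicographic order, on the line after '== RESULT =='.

Regress:
  G ∩ del = {}  (empty — regression defined)
  G \ add = {in(p5,t3), truck_at(t3,whs1)} \ {in(p5,t3)} = {truck_at(t3,whs1)}
  ∪ pre   = {truck_at(t3,whs1)} ∪ {pkg_at(p5,whs1), truck_at(t3,whs1)}
          = {pkg_at(p5,whs1), truck_at(t3,whs1)}

== RESULT ==
["pkg_at(p5,whs1)", "truck_at(t3,whs1)"]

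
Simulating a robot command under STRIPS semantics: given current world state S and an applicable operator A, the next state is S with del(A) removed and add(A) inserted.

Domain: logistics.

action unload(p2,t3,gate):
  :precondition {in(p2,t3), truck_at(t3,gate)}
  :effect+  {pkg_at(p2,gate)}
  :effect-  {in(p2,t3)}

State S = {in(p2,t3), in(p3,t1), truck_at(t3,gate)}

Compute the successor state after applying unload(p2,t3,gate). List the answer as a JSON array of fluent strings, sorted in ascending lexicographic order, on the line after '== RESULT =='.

Compute (S \ del) ∪ add:
  pre ⊆ S: {in(p2,t3), truck_at(t3,gate)} ⊆ S  — applicable
  S \ del = {in(p3,t1), truck_at(t3,gate)}
  ∪ add   = {in(p3,t1), pkg_at(p2,gate), truck_at(t3,gate)}

== RESULT ==
["in(p3,t1)", "pkg_at(p2,gate)", "truck_at(t3,gate)"]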